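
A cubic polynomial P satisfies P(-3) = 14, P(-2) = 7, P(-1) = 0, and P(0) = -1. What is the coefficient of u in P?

Write P(u) = au^3 + bu^2 + cu + d. Substituting each data point gives a linear system:
  -27a + 9b - 3c + d = 14
  -8a + 4b - 2c + d = 7
  -a + b - c + d = 0
  d = -1
Solving the system yields a = 1, b = 6, c = 4, d = -1.
So P(u) = u^3 + 6u^2 + 4u - 1.
The coefficient of u is 4.

4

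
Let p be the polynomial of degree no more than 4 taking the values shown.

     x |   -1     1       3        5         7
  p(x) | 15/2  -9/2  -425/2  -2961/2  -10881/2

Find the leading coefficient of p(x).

-2

Write p(x) = ax^4 + bx^3 + cx^2 + dx + e. Substituting each data point gives a linear system:
  a - b + c - d + e = 15/2
  a + b + c + d + e = -9/2
  81a + 27b + 9c + 3d + e = -425/2
  625a + 125b + 25c + 5d + e = -2961/2
  2401a + 343b + 49c + 7d + e = -10881/2
Solving the system yields a = -2, b = -2, c = 3/2, d = -4, e = 2.
So p(x) = -2x^4 - 2x^3 + (3/2)x^2 - 4x + 2.
The leading coefficient is -2.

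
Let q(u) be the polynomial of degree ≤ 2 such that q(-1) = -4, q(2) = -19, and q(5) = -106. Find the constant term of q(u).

Write q(u) = au^2 + bu + c. Substituting each data point gives a linear system:
  a - b + c = -4
  4a + 2b + c = -19
  25a + 5b + c = -106
Solving the system yields a = -4, b = -1, c = -1.
So q(u) = -4u^2 - u - 1.
The constant term is -1.

-1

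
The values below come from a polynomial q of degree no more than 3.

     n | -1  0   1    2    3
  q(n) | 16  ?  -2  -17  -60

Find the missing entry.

The 4 known points determine the degree-3 polynomial uniquely.
Write q(n) = an^3 + bn^2 + cn + d. Substituting each data point gives a linear system:
  -a + b - c + d = 16
  a + b + c + d = -2
  8a + 4b + 2c + d = -17
  27a + 9b + 3c + d = -60
Solving the system yields a = -3, b = 4, c = -6, d = 3.
So q(n) = -3n^3 + 4n^2 - 6n + 3.
Then q(0) = 3.

3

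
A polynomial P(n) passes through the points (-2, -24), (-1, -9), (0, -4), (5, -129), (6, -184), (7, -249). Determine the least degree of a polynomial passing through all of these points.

Divided differences on the nodes -2, -1, 0, 5, 6, 7:
  order 0: -24  -9  -4  -129  -184  -249
  order 1: 15  5  -25  -55  -65
  order 2: -5  -5  -5  -5
  order 3: 0  0  0
  order 4: 0  0
  order 5: 0
The order-2 divided differences are all -5 (nonzero) and every higher order vanishes, so the data lies on a polynomial of degree exactly 2.

2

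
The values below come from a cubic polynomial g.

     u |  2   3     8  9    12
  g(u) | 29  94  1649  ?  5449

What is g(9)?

2332

The 4 known points determine the degree-3 polynomial uniquely.
Write g(u) = au^3 + bu^2 + cu + d. Substituting each data point gives a linear system:
  8a + 4b + 2c + d = 29
  27a + 9b + 3c + d = 94
  512a + 64b + 8c + d = 1649
  1728a + 144b + 12c + d = 5449
Solving the system yields a = 3, b = 2, c = -2, d = 1.
So g(u) = 3u^3 + 2u^2 - 2u + 1.
Then g(9) = 2332.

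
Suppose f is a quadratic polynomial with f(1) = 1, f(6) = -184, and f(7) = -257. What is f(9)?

-439

Using the Lagrange interpolation formula with nodes 1, 6, 7:
  L_0(s) = (s - 6)(s - 7) / 30
  L_1(s) = (s - 1)(s - 7) / -5
  L_2(s) = (s - 1)(s - 6) / 6
Then f(s) = 1·L_0(s) - 184·L_1(s) - 257·L_2(s).
Expanding and collecting terms gives f(s) = -6s² + 5s + 2.
Evaluating at s = 9: f(9) = -439.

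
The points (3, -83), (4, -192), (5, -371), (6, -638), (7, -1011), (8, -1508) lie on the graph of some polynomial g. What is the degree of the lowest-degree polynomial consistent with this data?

Forward differences of the values at s = 3, 4, 5, 6, 7, 8:
  g  : -83  -192  -371  -638  -1011  -1508
  Δ  : -109  -179  -267  -373  -497
  Δ^2: -70  -88  -106  -124
  Δ^3: -18  -18  -18
  Δ^4: 0  0
  Δ^5: 0
The third differences are constant (-18) and nonzero, while all higher differences vanish, so the minimal degree is 3.

3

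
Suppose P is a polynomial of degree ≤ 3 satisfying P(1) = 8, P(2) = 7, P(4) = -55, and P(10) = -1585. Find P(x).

Write P(x) = ax^3 + bx^2 + cx + d. Substituting each data point gives a linear system:
  a + b + c + d = 8
  8a + 4b + 2c + d = 7
  64a + 16b + 4c + d = -55
  1000a + 100b + 10c + d = -1585
Solving the system yields a = -2, b = 4, c = 1, d = 5.
So P(x) = -2x³ + 4x² + x + 5.
Check: P(1) = 8. ✓

P(x) = -2x^3 + 4x^2 + x + 5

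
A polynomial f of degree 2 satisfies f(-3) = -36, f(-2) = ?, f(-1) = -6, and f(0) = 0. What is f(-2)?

-18

On equispaced nodes a degree-2 polynomial has vanishing third forward difference, so
  - f(-3) + 3·f(-2) - 3·f(-1) + f(0) = 0.
Substituting the known values and solving for f(-2):
  3·f(-2) = -54
  f(-2) = -18.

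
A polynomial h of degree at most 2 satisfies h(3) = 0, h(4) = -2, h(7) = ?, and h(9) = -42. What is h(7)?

The 3 known points determine the degree-2 polynomial uniquely.
Write h(x) = ax^2 + bx + c. Substituting each data point gives a linear system:
  9a + 3b + c = 0
  16a + 4b + c = -2
  81a + 9b + c = -42
Solving the system yields a = -1, b = 5, c = -6.
So h(x) = -x^2 + 5x - 6.
Then h(7) = -20.

-20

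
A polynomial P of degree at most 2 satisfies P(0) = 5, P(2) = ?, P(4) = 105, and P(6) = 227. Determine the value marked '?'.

The 3 known points determine the degree-2 polynomial uniquely.
Write P(x) = ax^2 + bx + c. Substituting each data point gives a linear system:
  c = 5
  16a + 4b + c = 105
  36a + 6b + c = 227
Solving the system yields a = 6, b = 1, c = 5.
So P(x) = 6x^2 + x + 5.
Then P(2) = 31.

31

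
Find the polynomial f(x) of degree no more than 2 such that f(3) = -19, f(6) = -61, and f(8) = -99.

f(x) = -x^2 - 5x + 5

Write f(x) = ax^2 + bx + c. Substituting each data point gives a linear system:
  9a + 3b + c = -19
  36a + 6b + c = -61
  64a + 8b + c = -99
Solving the system yields a = -1, b = -5, c = 5.
So f(x) = -x² - 5x + 5.
Check: f(3) = -19. ✓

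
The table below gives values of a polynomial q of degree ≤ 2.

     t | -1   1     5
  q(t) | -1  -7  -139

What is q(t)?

Write q(t) = at^2 + bt + c. Substituting each data point gives a linear system:
  a - b + c = -1
  a + b + c = -7
  25a + 5b + c = -139
Solving the system yields a = -5, b = -3, c = 1.
So q(t) = -5t² - 3t + 1.
Check: q(-1) = -1. ✓

q(t) = -5t^2 - 3t + 1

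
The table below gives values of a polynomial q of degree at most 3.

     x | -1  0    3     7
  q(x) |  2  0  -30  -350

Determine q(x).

q(x) = -x^3 - x

Write q(x) = ax^3 + bx^2 + cx + d. Substituting each data point gives a linear system:
  -a + b - c + d = 2
  d = 0
  27a + 9b + 3c + d = -30
  343a + 49b + 7c + d = -350
Solving the system yields a = -1, b = 0, c = -1, d = 0.
So q(x) = -x^3 - x.
Check: q(0) = 0. ✓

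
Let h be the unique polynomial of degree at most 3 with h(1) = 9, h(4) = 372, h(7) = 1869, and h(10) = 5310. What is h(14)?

Forward differences of the values at x = 1, 4, 7, 10:
  h  : 9  372  1869  5310
  Δ  : 363  1497  3441
  Δ^2: 1134  1944
  Δ^3: 810
The third differences are constant, confirming degree 3.
Interpolating (Newton forward form) and evaluating at x = 14 gives h(14) = 14322.

14322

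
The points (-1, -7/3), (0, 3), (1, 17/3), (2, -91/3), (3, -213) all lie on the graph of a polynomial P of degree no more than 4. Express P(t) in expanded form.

P(t) = -3t^4 + (5/3)t^2 + 4t + 3

Write P(t) = at^4 + bt^3 + ct^2 + dt + e. Substituting each data point gives a linear system:
  a - b + c - d + e = -7/3
  e = 3
  a + b + c + d + e = 17/3
  16a + 8b + 4c + 2d + e = -91/3
  81a + 27b + 9c + 3d + e = -213
Solving the system yields a = -3, b = 0, c = 5/3, d = 4, e = 3.
So P(t) = -3t⁴ + (5/3)t² + 4t + 3.
Check: P(-1) = -7/3. ✓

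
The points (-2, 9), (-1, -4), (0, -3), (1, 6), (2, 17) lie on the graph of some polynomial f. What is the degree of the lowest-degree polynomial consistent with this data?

3

Forward differences of the values at t = -2, -1, 0, 1, 2:
  f  : 9  -4  -3  6  17
  Δ  : -13  1  9  11
  Δ^2: 14  8  2
  Δ^3: -6  -6
  Δ^4: 0
The third differences are constant (-6) and nonzero, while all higher differences vanish, so the minimal degree is 3.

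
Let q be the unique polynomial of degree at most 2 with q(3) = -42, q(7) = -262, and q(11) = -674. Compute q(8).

-347

Write q(n) = an^2 + bn + c. Substituting each data point gives a linear system:
  9a + 3b + c = -42
  49a + 7b + c = -262
  121a + 11b + c = -674
Solving the system yields a = -6, b = 5, c = -3.
So q(n) = -6n^2 + 5n - 3.
Then q(8) = -347.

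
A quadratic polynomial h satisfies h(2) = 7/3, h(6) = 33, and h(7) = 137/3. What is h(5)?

67/3

Using the Lagrange interpolation formula with nodes 2, 6, 7:
  L_0(n) = (n - 6)(n - 7) / 20
  L_1(n) = (n - 2)(n - 7) / -4
  L_2(n) = (n - 2)(n - 6) / 5
Then h(n) = 7/3·L_0(n) + 33·L_1(n) + 137/3·L_2(n).
Expanding and collecting terms gives h(n) = n² - (1/3)n - 1.
Evaluating at n = 5: h(5) = 67/3.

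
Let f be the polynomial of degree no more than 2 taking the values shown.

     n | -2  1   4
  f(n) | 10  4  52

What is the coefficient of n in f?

Write f(n) = an^2 + bn + c. Substituting each data point gives a linear system:
  4a - 2b + c = 10
  a + b + c = 4
  16a + 4b + c = 52
Solving the system yields a = 3, b = 1, c = 0.
So f(n) = 3n^2 + n.
The coefficient of n is 1.

1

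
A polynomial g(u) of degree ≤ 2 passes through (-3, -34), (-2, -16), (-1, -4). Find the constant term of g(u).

Write g(u) = au^2 + bu + c. Substituting each data point gives a linear system:
  9a - 3b + c = -34
  4a - 2b + c = -16
  a - b + c = -4
Solving the system yields a = -3, b = 3, c = 2.
So g(u) = -3u^2 + 3u + 2.
The constant term is 2.

2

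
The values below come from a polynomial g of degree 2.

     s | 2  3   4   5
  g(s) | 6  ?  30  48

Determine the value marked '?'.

On equispaced nodes a degree-2 polynomial has vanishing third forward difference, so
  - g(2) + 3·g(3) - 3·g(4) + g(5) = 0.
Substituting the known values and solving for g(3):
  3·g(3) = 48
  g(3) = 16.

16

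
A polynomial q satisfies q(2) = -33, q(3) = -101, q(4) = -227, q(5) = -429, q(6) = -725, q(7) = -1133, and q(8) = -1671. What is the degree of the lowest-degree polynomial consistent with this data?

Forward differences of the values at u = 2, 3, 4, 5, 6, 7, 8:
  q  : -33  -101  -227  -429  -725  -1133  -1671
  Δ  : -68  -126  -202  -296  -408  -538
  Δ^2: -58  -76  -94  -112  -130
  Δ^3: -18  -18  -18  -18
  Δ^4: 0  0  0
  Δ^5: 0  0
  Δ^6: 0
The third differences are constant (-18) and nonzero, while all higher differences vanish, so the minimal degree is 3.

3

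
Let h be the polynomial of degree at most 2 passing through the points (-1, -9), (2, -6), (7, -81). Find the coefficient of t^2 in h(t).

Write h(t) = at^2 + bt + c. Substituting each data point gives a linear system:
  a - b + c = -9
  4a + 2b + c = -6
  49a + 7b + c = -81
Solving the system yields a = -2, b = 3, c = -4.
So h(t) = -2t^2 + 3t - 4.
The leading coefficient is -2.

-2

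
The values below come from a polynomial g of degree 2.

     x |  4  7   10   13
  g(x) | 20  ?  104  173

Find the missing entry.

53

On equispaced nodes a degree-2 polynomial has vanishing third forward difference, so
  - g(4) + 3·g(7) - 3·g(10) + g(13) = 0.
Substituting the known values and solving for g(7):
  3·g(7) = 159
  g(7) = 53.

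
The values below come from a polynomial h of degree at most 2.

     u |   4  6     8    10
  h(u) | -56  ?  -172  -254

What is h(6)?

The 3 known points determine the degree-2 polynomial uniquely.
Write h(u) = au^2 + bu + c. Substituting each data point gives a linear system:
  16a + 4b + c = -56
  64a + 8b + c = -172
  100a + 10b + c = -254
Solving the system yields a = -2, b = -5, c = -4.
So h(u) = -2u^2 - 5u - 4.
Then h(6) = -106.

-106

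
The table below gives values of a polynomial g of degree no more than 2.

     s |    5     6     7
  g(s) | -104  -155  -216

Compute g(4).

-63

Using the Lagrange interpolation formula with nodes 5, 6, 7:
  L_0(s) = (s - 6)(s - 7) / 2
  L_1(s) = (s - 5)(s - 7) / -1
  L_2(s) = (s - 5)(s - 6) / 2
Then g(s) = -104·L_0(s) - 155·L_1(s) - 216·L_2(s).
Expanding and collecting terms gives g(s) = -5s² + 4s + 1.
Evaluating at s = 4: g(4) = -63.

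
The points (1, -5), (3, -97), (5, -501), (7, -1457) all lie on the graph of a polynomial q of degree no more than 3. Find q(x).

q(x) = -5x^3 + 6x^2 - 5x - 1

Write q(x) = ax^3 + bx^2 + cx + d. Substituting each data point gives a linear system:
  a + b + c + d = -5
  27a + 9b + 3c + d = -97
  125a + 25b + 5c + d = -501
  343a + 49b + 7c + d = -1457
Solving the system yields a = -5, b = 6, c = -5, d = -1.
So q(x) = -5x^3 + 6x^2 - 5x - 1.
Check: q(7) = -1457. ✓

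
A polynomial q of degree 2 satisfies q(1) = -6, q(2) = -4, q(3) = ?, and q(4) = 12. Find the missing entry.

The 3 known points determine the degree-2 polynomial uniquely.
Write q(s) = as^2 + bs + c. Substituting each data point gives a linear system:
  a + b + c = -6
  4a + 2b + c = -4
  16a + 4b + c = 12
Solving the system yields a = 2, b = -4, c = -4.
So q(s) = 2s^2 - 4s - 4.
Then q(3) = 2.

2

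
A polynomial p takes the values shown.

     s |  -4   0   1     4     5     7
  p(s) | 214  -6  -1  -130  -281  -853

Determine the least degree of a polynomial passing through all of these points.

3

Divided differences on the nodes -4, 0, 1, 4, 5, 7:
  order 0: 214  -6  -1  -130  -281  -853
  order 1: -55  5  -43  -151  -286
  order 2: 12  -12  -27  -45
  order 3: -3  -3  -3
  order 4: 0  0
  order 5: 0
The order-3 divided differences are all -3 (nonzero) and every higher order vanishes, so the data lies on a polynomial of degree exactly 3.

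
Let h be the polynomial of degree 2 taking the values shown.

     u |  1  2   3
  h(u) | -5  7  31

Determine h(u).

h(u) = 6u^2 - 6u - 5

Write h(u) = au^2 + bu + c. Substituting each data point gives a linear system:
  a + b + c = -5
  4a + 2b + c = 7
  9a + 3b + c = 31
Solving the system yields a = 6, b = -6, c = -5.
So h(u) = 6u² - 6u - 5.
Check: h(2) = 7. ✓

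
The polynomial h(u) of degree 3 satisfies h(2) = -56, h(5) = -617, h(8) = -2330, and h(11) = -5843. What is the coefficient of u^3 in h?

Write h(u) = au^3 + bu^2 + cu + d. Substituting each data point gives a linear system:
  8a + 4b + 2c + d = -56
  125a + 25b + 5c + d = -617
  512a + 64b + 8c + d = -2330
  1331a + 121b + 11c + d = -5843
Solving the system yields a = -4, b = -4, c = -3, d = -2.
So h(u) = -4u^3 - 4u^2 - 3u - 2.
The leading coefficient is -4.

-4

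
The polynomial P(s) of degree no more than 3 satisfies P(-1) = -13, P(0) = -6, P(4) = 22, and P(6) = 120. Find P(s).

Write P(s) = as^3 + bs^2 + cs + d. Substituting each data point gives a linear system:
  -a + b - c + d = -13
  d = -6
  64a + 16b + 4c + d = 22
  216a + 36b + 6c + d = 120
Solving the system yields a = 1, b = -3, c = 3, d = -6.
So P(s) = s^3 - 3s^2 + 3s - 6.
Check: P(4) = 22. ✓

P(s) = s^3 - 3s^2 + 3s - 6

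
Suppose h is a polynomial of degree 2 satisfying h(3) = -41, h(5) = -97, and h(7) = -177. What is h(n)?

Write h(n) = an^2 + bn + c. Substituting each data point gives a linear system:
  9a + 3b + c = -41
  25a + 5b + c = -97
  49a + 7b + c = -177
Solving the system yields a = -3, b = -4, c = -2.
So h(n) = -3n^2 - 4n - 2.
Check: h(7) = -177. ✓

h(n) = -3n^2 - 4n - 2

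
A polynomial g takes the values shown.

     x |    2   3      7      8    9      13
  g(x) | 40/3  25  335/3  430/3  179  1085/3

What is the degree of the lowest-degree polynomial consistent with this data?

Divided differences on the nodes 2, 3, 7, 8, 9, 13:
  order 0: 40/3  25  335/3  430/3  179  1085/3
  order 1: 35/3  65/3  95/3  107/3  137/3
  order 2: 2  2  2  2
  order 3: 0  0  0
  order 4: 0  0
  order 5: 0
The order-2 divided differences are all 2 (nonzero) and every higher order vanishes, so the data lies on a polynomial of degree exactly 2.

2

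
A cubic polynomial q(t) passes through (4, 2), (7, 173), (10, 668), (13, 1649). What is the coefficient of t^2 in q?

-3

Write q(t) = at^3 + bt^2 + ct + d. Substituting each data point gives a linear system:
  64a + 16b + 4c + d = 2
  343a + 49b + 7c + d = 173
  1000a + 100b + 10c + d = 668
  2197a + 169b + 13c + d = 1649
Solving the system yields a = 1, b = -3, c = -3, d = -2.
So q(t) = t^3 - 3t^2 - 3t - 2.
The coefficient of t^2 is -3.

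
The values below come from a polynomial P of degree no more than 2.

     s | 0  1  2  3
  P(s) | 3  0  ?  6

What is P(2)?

1

The 3 known points determine the degree-2 polynomial uniquely.
Write P(s) = as^2 + bs + c. Substituting each data point gives a linear system:
  c = 3
  a + b + c = 0
  9a + 3b + c = 6
Solving the system yields a = 2, b = -5, c = 3.
So P(s) = 2s^2 - 5s + 3.
Then P(2) = 1.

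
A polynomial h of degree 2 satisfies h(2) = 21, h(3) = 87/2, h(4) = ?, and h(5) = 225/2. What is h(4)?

74

On equispaced nodes a degree-2 polynomial has vanishing third forward difference, so
  - h(2) + 3·h(3) - 3·h(4) + h(5) = 0.
Substituting the known values and solving for h(4):
  -3·h(4) = -222
  h(4) = 74.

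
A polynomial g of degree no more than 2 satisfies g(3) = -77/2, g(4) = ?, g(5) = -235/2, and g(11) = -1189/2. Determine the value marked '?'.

-73

The 3 known points determine the degree-2 polynomial uniquely.
Write g(t) = at^2 + bt + c. Substituting each data point gives a linear system:
  9a + 3b + c = -77/2
  25a + 5b + c = -235/2
  121a + 11b + c = -1189/2
Solving the system yields a = -5, b = 1/2, c = 5.
So g(t) = -5t² + (1/2)t + 5.
Then g(4) = -73.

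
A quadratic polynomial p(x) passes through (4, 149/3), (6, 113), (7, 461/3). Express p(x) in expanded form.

p(x) = 3x^2 + (5/3)x - 5

Using the Lagrange interpolation formula with nodes 4, 6, 7:
  L_0(x) = (x - 6)(x - 7) / 6
  L_1(x) = (x - 4)(x - 7) / -2
  L_2(x) = (x - 4)(x - 6) / 3
Then p(x) = 149/3·L_0(x) + 113·L_1(x) + 461/3·L_2(x).
Expanding and collecting terms gives p(x) = 3x^2 + (5/3)x - 5.
Check: p(6) = 113. ✓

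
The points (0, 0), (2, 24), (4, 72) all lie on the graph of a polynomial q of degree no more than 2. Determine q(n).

q(n) = 3n^2 + 6n

Write q(n) = an^2 + bn + c. Substituting each data point gives a linear system:
  c = 0
  4a + 2b + c = 24
  16a + 4b + c = 72
Solving the system yields a = 3, b = 6, c = 0.
So q(n) = 3n² + 6n.
Check: q(4) = 72. ✓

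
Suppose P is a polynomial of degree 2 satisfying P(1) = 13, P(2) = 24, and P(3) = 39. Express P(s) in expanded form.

Write P(s) = as^2 + bs + c. Substituting each data point gives a linear system:
  a + b + c = 13
  4a + 2b + c = 24
  9a + 3b + c = 39
Solving the system yields a = 2, b = 5, c = 6.
So P(s) = 2s^2 + 5s + 6.
Check: P(1) = 13. ✓

P(s) = 2s^2 + 5s + 6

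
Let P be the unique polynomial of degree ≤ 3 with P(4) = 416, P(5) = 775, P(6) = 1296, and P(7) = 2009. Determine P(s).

P(s) = 5s^3 + 6s^2

Write P(s) = as^3 + bs^2 + cs + d. Substituting each data point gives a linear system:
  64a + 16b + 4c + d = 416
  125a + 25b + 5c + d = 775
  216a + 36b + 6c + d = 1296
  343a + 49b + 7c + d = 2009
Solving the system yields a = 5, b = 6, c = 0, d = 0.
So P(s) = 5s^3 + 6s^2.
Check: P(4) = 416. ✓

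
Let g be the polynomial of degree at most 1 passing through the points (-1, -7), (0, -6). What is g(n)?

g(n) = n - 6

Using the Lagrange interpolation formula with nodes -1, 0:
  L_0(n) = n / -1
  L_1(n) = (n + 1) / 1
Then g(n) = -7·L_0(n) - 6·L_1(n).
Expanding and collecting terms gives g(n) = n - 6.
Check: g(0) = -6. ✓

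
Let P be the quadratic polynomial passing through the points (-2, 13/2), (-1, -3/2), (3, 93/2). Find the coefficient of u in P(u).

4

Write P(u) = au^2 + bu + c. Substituting each data point gives a linear system:
  4a - 2b + c = 13/2
  a - b + c = -3/2
  9a + 3b + c = 93/2
Solving the system yields a = 4, b = 4, c = -3/2.
So P(u) = 4u² + 4u - 3/2.
The coefficient of u is 4.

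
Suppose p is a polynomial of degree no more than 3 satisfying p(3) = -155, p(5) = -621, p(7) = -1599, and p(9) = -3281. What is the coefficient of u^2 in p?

-4

Write p(u) = au^3 + bu^2 + cu + d. Substituting each data point gives a linear system:
  27a + 9b + 3c + d = -155
  125a + 25b + 5c + d = -621
  343a + 49b + 7c + d = -1599
  729a + 81b + 9c + d = -3281
Solving the system yields a = -4, b = -4, c = -5, d = 4.
So p(u) = -4u³ - 4u² - 5u + 4.
The coefficient of u^2 is -4.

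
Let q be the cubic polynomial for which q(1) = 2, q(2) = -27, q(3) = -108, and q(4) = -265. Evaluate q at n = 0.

3

Forward differences of the values at n = 1, 2, 3, 4:
  q  : 2  -27  -108  -265
  Δ  : -29  -81  -157
  Δ^2: -52  -76
  Δ^3: -24
The third differences are constant, confirming degree 3.
Interpolating (Newton forward form) and evaluating at n = 0 gives q(0) = 3.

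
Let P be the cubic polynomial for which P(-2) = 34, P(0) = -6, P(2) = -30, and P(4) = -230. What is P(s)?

Write P(s) = as^3 + bs^2 + cs + d. Substituting each data point gives a linear system:
  -8a + 4b - 2c + d = 34
  d = -6
  8a + 4b + 2c + d = -30
  64a + 16b + 4c + d = -230
Solving the system yields a = -4, b = 2, c = 0, d = -6.
So P(s) = -4s³ + 2s² - 6.
Check: P(2) = -30. ✓

P(s) = -4s^3 + 2s^2 - 6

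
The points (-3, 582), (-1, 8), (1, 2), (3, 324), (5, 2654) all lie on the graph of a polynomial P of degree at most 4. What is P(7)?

10592

Write P(u) = au^4 + bu^3 + cu^2 + du + e. Substituting each data point gives a linear system:
  81a - 27b + 9c - 3d + e = 582
  a - b + c - d + e = 8
  a + b + c + d + e = 2
  81a + 27b + 9c + 3d + e = 324
  625a + 125b + 25c + 5d + e = 2654
Solving the system yields a = 5, b = -5, c = 6, d = 2, e = -6.
So P(u) = 5u^4 - 5u^3 + 6u^2 + 2u - 6.
Then P(7) = 10592.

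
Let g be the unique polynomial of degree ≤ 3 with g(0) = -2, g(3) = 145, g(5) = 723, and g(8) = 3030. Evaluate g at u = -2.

Using the Lagrange interpolation formula with nodes 0, 3, 5, 8:
  L_0(u) = (u - 3)(u - 5)(u - 8) / -120
  L_1(u) = u(u - 5)(u - 8) / 30
  L_2(u) = u(u - 3)(u - 8) / -30
  L_3(u) = u(u - 3)(u - 5) / 120
Then g(u) = -2·L_0(u) + 145·L_1(u) + 723·L_2(u) + 3030·L_3(u).
Expanding and collecting terms gives g(u) = 6u³ - 5u - 2.
Evaluating at u = -2: g(-2) = -40.

-40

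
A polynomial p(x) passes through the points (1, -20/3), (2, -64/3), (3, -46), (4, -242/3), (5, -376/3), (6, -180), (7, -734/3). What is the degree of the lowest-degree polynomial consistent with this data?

2

Forward differences of the values at x = 1, 2, 3, 4, 5, 6, 7:
  p  : -20/3  -64/3  -46  -242/3  -376/3  -180  -734/3
  Δ  : -44/3  -74/3  -104/3  -134/3  -164/3  -194/3
  Δ^2: -10  -10  -10  -10  -10
  Δ^3: 0  0  0  0
  Δ^4: 0  0  0
  Δ^5: 0  0
  Δ^6: 0
The second differences are constant (-10) and nonzero, while all higher differences vanish, so the minimal degree is 2.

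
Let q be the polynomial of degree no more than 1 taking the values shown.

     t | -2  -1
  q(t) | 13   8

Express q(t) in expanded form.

q(t) = -5t + 3

Using the Lagrange interpolation formula with nodes -2, -1:
  L_0(t) = (t + 1) / -1
  L_1(t) = (t + 2) / 1
Then q(t) = 13·L_0(t) + 8·L_1(t).
Expanding and collecting terms gives q(t) = -5t + 3.
Check: q(-2) = 13. ✓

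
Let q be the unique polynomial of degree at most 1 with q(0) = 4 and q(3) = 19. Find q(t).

Write q(t) = at + b. Substituting each data point gives a linear system:
  b = 4
  3a + b = 19
Solving the system yields a = 5, b = 4.
So q(t) = 5t + 4.
Check: q(0) = 4. ✓

q(t) = 5t + 4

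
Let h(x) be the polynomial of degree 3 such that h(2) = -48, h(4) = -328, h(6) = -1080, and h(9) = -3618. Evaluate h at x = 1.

Using the Lagrange interpolation formula with nodes 2, 4, 6, 9:
  L_0(x) = (x - 4)(x - 6)(x - 9) / -56
  L_1(x) = (x - 2)(x - 6)(x - 9) / 20
  L_2(x) = (x - 2)(x - 4)(x - 9) / -24
  L_3(x) = (x - 2)(x - 4)(x - 6) / 105
Then h(x) = -48·L_0(x) - 328·L_1(x) - 1080·L_2(x) - 3618·L_3(x).
Expanding and collecting terms gives h(x) = -5x^3 + x^2 - 6x.
Evaluating at x = 1: h(1) = -10.

-10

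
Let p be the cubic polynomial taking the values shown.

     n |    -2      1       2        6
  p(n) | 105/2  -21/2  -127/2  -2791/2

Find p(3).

-385/2

Using the Lagrange interpolation formula with nodes -2, 1, 2, 6:
  L_0(n) = (n - 1)(n - 2)(n - 6) / -96
  L_1(n) = (n + 2)(n - 2)(n - 6) / 15
  L_2(n) = (n + 2)(n - 1)(n - 6) / -16
  L_3(n) = (n + 2)(n - 1)(n - 2) / 160
Then p(n) = 105/2·L_0(n) - 21/2·L_1(n) - 127/2·L_2(n) - 2791/2·L_3(n).
Expanding and collecting terms gives p(n) = -6n^3 - 2n^2 - 5n + 5/2.
Evaluating at n = 3: p(3) = -385/2.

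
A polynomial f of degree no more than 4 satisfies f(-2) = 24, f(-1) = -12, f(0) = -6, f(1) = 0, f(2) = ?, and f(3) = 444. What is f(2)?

On equispaced nodes a degree-4 polynomial has vanishing fifth forward difference, so
  - f(-2) + 5·f(-1) - 10·f(0) + 10·f(1) - 5·f(2) + f(3) = 0.
Substituting the known values and solving for f(2):
  -5·f(2) = -420
  f(2) = 84.

84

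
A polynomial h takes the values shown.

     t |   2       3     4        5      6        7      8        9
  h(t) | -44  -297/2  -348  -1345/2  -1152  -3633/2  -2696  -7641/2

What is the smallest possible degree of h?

3

Forward differences of the values at t = 2, 3, 4, 5, 6, 7, 8, 9:
  h  : -44  -297/2  -348  -1345/2  -1152  -3633/2  -2696  -7641/2
  Δ  : -209/2  -399/2  -649/2  -959/2  -1329/2  -1759/2  -2249/2
  Δ^2: -95  -125  -155  -185  -215  -245
  Δ^3: -30  -30  -30  -30  -30
  Δ^4: 0  0  0  0
  Δ^5: 0  0  0
  Δ^6: 0  0
  Δ^7: 0
The third differences are constant (-30) and nonzero, while all higher differences vanish, so the minimal degree is 3.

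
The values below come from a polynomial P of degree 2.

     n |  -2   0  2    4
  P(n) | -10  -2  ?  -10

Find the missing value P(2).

The 3 known points determine the degree-2 polynomial uniquely.
Write P(n) = an^2 + bn + c. Substituting each data point gives a linear system:
  4a - 2b + c = -10
  c = -2
  16a + 4b + c = -10
Solving the system yields a = -1, b = 2, c = -2.
So P(n) = -n^2 + 2n - 2.
Then P(2) = -2.

-2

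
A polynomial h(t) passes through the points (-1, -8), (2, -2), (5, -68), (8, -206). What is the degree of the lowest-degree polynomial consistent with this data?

Forward differences of the values at t = -1, 2, 5, 8:
  h  : -8  -2  -68  -206
  Δ  : 6  -66  -138
  Δ^2: -72  -72
  Δ^3: 0
The second differences are constant (-72) and nonzero, while all higher differences vanish, so the minimal degree is 2.

2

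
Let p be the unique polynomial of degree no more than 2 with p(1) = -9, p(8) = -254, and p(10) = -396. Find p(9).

-321

Write p(u) = au^2 + bu + c. Substituting each data point gives a linear system:
  a + b + c = -9
  64a + 8b + c = -254
  100a + 10b + c = -396
Solving the system yields a = -4, b = 1, c = -6.
So p(u) = -4u^2 + u - 6.
Then p(9) = -321.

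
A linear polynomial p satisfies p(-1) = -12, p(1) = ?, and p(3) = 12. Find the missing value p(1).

The 2 known points determine the degree-1 polynomial uniquely.
Write p(s) = as + b. Substituting each data point gives a linear system:
  -a + b = -12
  3a + b = 12
Solving the system yields a = 6, b = -6.
So p(s) = 6s - 6.
Then p(1) = 0.

0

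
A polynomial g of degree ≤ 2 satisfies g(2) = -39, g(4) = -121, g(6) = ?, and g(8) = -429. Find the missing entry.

On equispaced nodes a degree-2 polynomial has vanishing third forward difference, so
  - g(2) + 3·g(4) - 3·g(6) + g(8) = 0.
Substituting the known values and solving for g(6):
  -3·g(6) = 753
  g(6) = -251.

-251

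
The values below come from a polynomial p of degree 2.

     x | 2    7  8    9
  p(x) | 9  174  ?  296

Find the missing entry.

The 3 known points determine the degree-2 polynomial uniquely.
Write p(x) = ax^2 + bx + c. Substituting each data point gives a linear system:
  4a + 2b + c = 9
  49a + 7b + c = 174
  81a + 9b + c = 296
Solving the system yields a = 4, b = -3, c = -1.
So p(x) = 4x^2 - 3x - 1.
Then p(8) = 231.

231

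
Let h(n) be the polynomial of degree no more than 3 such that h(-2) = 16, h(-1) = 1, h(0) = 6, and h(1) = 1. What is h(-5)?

481

Write h(n) = an^3 + bn^2 + cn + d. Substituting each data point gives a linear system:
  -8a + 4b - 2c + d = 16
  -a + b - c + d = 1
  d = 6
  a + b + c + d = 1
Solving the system yields a = -5, b = -5, c = 5, d = 6.
So h(n) = -5n³ - 5n² + 5n + 6.
Then h(-5) = 481.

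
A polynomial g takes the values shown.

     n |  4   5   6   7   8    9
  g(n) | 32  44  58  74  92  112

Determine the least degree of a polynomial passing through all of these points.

2

Divided differences on the nodes 4, 5, 6, 7, 8, 9:
  order 0: 32  44  58  74  92  112
  order 1: 12  14  16  18  20
  order 2: 1  1  1  1
  order 3: 0  0  0
  order 4: 0  0
  order 5: 0
The order-2 divided differences are all 1 (nonzero) and every higher order vanishes, so the data lies on a polynomial of degree exactly 2.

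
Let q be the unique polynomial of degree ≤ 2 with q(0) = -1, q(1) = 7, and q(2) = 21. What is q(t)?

Using the Lagrange interpolation formula with nodes 0, 1, 2:
  L_0(t) = (t - 1)(t - 2) / 2
  L_1(t) = t(t - 2) / -1
  L_2(t) = t(t - 1) / 2
Then q(t) = -1·L_0(t) + 7·L_1(t) + 21·L_2(t).
Expanding and collecting terms gives q(t) = 3t^2 + 5t - 1.
Check: q(1) = 7. ✓

q(t) = 3t^2 + 5t - 1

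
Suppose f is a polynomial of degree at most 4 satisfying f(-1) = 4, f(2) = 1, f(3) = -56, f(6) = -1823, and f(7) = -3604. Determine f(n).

Write f(n) = an^4 + bn^3 + cn^2 + dn + e. Substituting each data point gives a linear system:
  a - b + c - d + e = 4
  16a + 8b + 4c + 2d + e = 1
  81a + 27b + 9c + 3d + e = -56
  1296a + 216b + 36c + 6d + e = -1823
  2401a + 343b + 49c + 7d + e = -3604
Solving the system yields a = -2, b = 3, c = 4, d = -4, e = 1.
So f(n) = -2n⁴ + 3n³ + 4n² - 4n + 1.
Check: f(-1) = 4. ✓

f(n) = -2n^4 + 3n^3 + 4n^2 - 4n + 1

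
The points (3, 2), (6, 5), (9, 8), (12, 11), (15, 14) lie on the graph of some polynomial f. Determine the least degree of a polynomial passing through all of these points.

Forward differences of the values at u = 3, 6, 9, 12, 15:
  f  : 2  5  8  11  14
  Δ  : 3  3  3  3
  Δ^2: 0  0  0
  Δ^3: 0  0
  Δ^4: 0
The first differences are constant (3) and nonzero, while all higher differences vanish, so the minimal degree is 1.

1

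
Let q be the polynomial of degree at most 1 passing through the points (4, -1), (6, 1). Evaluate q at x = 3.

-2

Write q(x) = ax + b. Substituting each data point gives a linear system:
  4a + b = -1
  6a + b = 1
Solving the system yields a = 1, b = -5.
So q(x) = x - 5.
Then q(3) = -2.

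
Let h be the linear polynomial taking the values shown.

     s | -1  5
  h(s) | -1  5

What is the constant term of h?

0

Write h(s) = as + b. Substituting each data point gives a linear system:
  -a + b = -1
  5a + b = 5
Solving the system yields a = 1, b = 0.
So h(s) = s.
The constant term is 0.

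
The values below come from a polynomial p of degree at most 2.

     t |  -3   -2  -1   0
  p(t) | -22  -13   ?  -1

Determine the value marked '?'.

-6

On equispaced nodes a degree-2 polynomial has vanishing third forward difference, so
  - p(-3) + 3·p(-2) - 3·p(-1) + p(0) = 0.
Substituting the known values and solving for p(-1):
  -3·p(-1) = 18
  p(-1) = -6.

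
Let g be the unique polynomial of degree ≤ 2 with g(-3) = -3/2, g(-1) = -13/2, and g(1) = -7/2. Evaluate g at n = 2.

Using the Lagrange interpolation formula with nodes -3, -1, 1:
  L_0(n) = (n + 1)(n - 1) / 8
  L_1(n) = (n + 3)(n - 1) / -4
  L_2(n) = (n + 3)(n + 1) / 8
Then g(n) = -3/2·L_0(n) - 13/2·L_1(n) - 7/2·L_2(n).
Expanding and collecting terms gives g(n) = n² + (3/2)n - 6.
Evaluating at n = 2: g(2) = 1.

1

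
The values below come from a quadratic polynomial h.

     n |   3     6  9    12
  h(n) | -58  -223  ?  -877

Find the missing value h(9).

The 3 known points determine the degree-2 polynomial uniquely.
Write h(n) = an^2 + bn + c. Substituting each data point gives a linear system:
  9a + 3b + c = -58
  36a + 6b + c = -223
  144a + 12b + c = -877
Solving the system yields a = -6, b = -1, c = -1.
So h(n) = -6n^2 - n - 1.
Then h(9) = -496.

-496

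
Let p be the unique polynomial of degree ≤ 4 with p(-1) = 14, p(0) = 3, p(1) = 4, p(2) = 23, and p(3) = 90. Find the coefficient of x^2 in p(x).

5

Write p(x) = ax^4 + bx^3 + cx^2 + dx + e. Substituting each data point gives a linear system:
  a - b + c - d + e = 14
  e = 3
  a + b + c + d + e = 4
  16a + 8b + 4c + 2d + e = 23
  81a + 27b + 9c + 3d + e = 90
Solving the system yields a = 1, b = -1, c = 5, d = -4, e = 3.
So p(x) = x⁴ - x³ + 5x² - 4x + 3.
The coefficient of x^2 is 5.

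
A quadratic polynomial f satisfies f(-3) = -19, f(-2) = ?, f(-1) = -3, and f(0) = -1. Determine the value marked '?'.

-9

On equispaced nodes a degree-2 polynomial has vanishing third forward difference, so
  - f(-3) + 3·f(-2) - 3·f(-1) + f(0) = 0.
Substituting the known values and solving for f(-2):
  3·f(-2) = -27
  f(-2) = -9.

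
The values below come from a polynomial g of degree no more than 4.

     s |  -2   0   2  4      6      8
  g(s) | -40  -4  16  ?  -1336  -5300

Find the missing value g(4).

-124

On equispaced nodes a degree-4 polynomial has vanishing fifth forward difference, so
  - g(-2) + 5·g(0) - 10·g(2) + 10·g(4) - 5·g(6) + g(8) = 0.
Substituting the known values and solving for g(4):
  10·g(4) = -1240
  g(4) = -124.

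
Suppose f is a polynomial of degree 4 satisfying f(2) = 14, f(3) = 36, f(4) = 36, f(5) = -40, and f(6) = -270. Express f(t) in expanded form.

Write f(t) = at^4 + bt^3 + ct^2 + dt + e. Substituting each data point gives a linear system:
  16a + 8b + 4c + 2d + e = 14
  81a + 27b + 9c + 3d + e = 36
  256a + 64b + 16c + 4d + e = 36
  625a + 125b + 25c + 5d + e = -40
  1296a + 216b + 36c + 6d + e = -270
Solving the system yields a = -1, b = 5, c = -1, d = -3, e = 0.
So f(t) = -t^4 + 5t^3 - t^2 - 3t.
Check: f(3) = 36. ✓

f(t) = -t^4 + 5t^3 - t^2 - 3t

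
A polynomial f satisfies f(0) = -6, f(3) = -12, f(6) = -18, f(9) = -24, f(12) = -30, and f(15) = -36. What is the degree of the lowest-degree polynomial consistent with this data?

Forward differences of the values at u = 0, 3, 6, 9, 12, 15:
  f  : -6  -12  -18  -24  -30  -36
  Δ  : -6  -6  -6  -6  -6
  Δ^2: 0  0  0  0
  Δ^3: 0  0  0
  Δ^4: 0  0
  Δ^5: 0
The first differences are constant (-6) and nonzero, while all higher differences vanish, so the minimal degree is 1.

1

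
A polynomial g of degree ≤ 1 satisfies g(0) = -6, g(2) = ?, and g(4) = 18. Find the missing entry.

6

The 2 known points determine the degree-1 polynomial uniquely.
Write g(s) = as + b. Substituting each data point gives a linear system:
  b = -6
  4a + b = 18
Solving the system yields a = 6, b = -6.
So g(s) = 6s - 6.
Then g(2) = 6.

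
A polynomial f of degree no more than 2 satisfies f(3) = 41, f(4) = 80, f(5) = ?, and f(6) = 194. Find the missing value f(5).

131

The 3 known points determine the degree-2 polynomial uniquely.
Write f(n) = an^2 + bn + c. Substituting each data point gives a linear system:
  9a + 3b + c = 41
  16a + 4b + c = 80
  36a + 6b + c = 194
Solving the system yields a = 6, b = -3, c = -4.
So f(n) = 6n^2 - 3n - 4.
Then f(5) = 131.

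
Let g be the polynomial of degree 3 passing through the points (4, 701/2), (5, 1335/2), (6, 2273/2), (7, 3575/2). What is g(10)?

10265/2

Forward differences of the values at n = 4, 5, 6, 7:
  g  : 701/2  1335/2  2273/2  3575/2
  Δ  : 317  469  651
  Δ^2: 152  182
  Δ^3: 30
The third differences are constant, confirming degree 3.
Interpolating (Newton forward form) and evaluating at n = 10 gives g(10) = 10265/2.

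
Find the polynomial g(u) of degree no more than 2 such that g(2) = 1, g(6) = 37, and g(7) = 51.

Using the Lagrange interpolation formula with nodes 2, 6, 7:
  L_0(u) = (u - 6)(u - 7) / 20
  L_1(u) = (u - 2)(u - 7) / -4
  L_2(u) = (u - 2)(u - 6) / 5
Then g(u) = 1·L_0(u) + 37·L_1(u) + 51·L_2(u).
Expanding and collecting terms gives g(u) = u^2 + u - 5.
Check: g(6) = 37. ✓

g(u) = u^2 + u - 5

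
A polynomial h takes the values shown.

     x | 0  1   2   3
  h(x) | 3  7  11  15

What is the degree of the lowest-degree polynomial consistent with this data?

Forward differences of the values at x = 0, 1, 2, 3:
  h  : 3  7  11  15
  Δ  : 4  4  4
  Δ^2: 0  0
  Δ^3: 0
The first differences are constant (4) and nonzero, while all higher differences vanish, so the minimal degree is 1.

1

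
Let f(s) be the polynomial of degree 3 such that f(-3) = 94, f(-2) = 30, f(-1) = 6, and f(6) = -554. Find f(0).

4

Using the Lagrange interpolation formula with nodes -3, -2, -1, 6:
  L_0(s) = (s + 2)(s + 1)(s - 6) / -18
  L_1(s) = (s + 3)(s + 1)(s - 6) / 8
  L_2(s) = (s + 3)(s + 2)(s - 6) / -14
  L_3(s) = (s + 3)(s + 2)(s + 1) / 504
Then f(s) = 94·L_0(s) + 30·L_1(s) + 6·L_2(s) - 554·L_3(s).
Expanding and collecting terms gives f(s) = -3s³ + 2s² + 3s + 4.
Evaluating at s = 0: f(0) = 4.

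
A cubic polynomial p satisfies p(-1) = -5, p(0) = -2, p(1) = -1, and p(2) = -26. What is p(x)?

Write p(x) = ax^3 + bx^2 + cx + d. Substituting each data point gives a linear system:
  -a + b - c + d = -5
  d = -2
  a + b + c + d = -1
  8a + 4b + 2c + d = -26
Solving the system yields a = -4, b = -1, c = 6, d = -2.
So p(x) = -4x^3 - x^2 + 6x - 2.
Check: p(2) = -26. ✓

p(x) = -4x^3 - x^2 + 6x - 2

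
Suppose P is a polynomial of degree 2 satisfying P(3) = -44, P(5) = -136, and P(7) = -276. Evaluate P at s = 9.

Forward differences of the values at s = 3, 5, 7:
  P  : -44  -136  -276
  Δ  : -92  -140
  Δ^2: -48
The second differences are constant, confirming degree 2.
Interpolating (Newton forward form) and evaluating at s = 9 gives P(9) = -464.

-464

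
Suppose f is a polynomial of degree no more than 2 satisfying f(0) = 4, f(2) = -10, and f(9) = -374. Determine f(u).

Write f(u) = au^2 + bu + c. Substituting each data point gives a linear system:
  c = 4
  4a + 2b + c = -10
  81a + 9b + c = -374
Solving the system yields a = -5, b = 3, c = 4.
So f(u) = -5u² + 3u + 4.
Check: f(0) = 4. ✓

f(u) = -5u^2 + 3u + 4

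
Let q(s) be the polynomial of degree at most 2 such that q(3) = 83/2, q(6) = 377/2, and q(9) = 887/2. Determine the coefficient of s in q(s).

-5

Write q(s) = as^2 + bs + c. Substituting each data point gives a linear system:
  9a + 3b + c = 83/2
  36a + 6b + c = 377/2
  81a + 9b + c = 887/2
Solving the system yields a = 6, b = -5, c = 5/2.
So q(s) = 6s² - 5s + 5/2.
The coefficient of s is -5.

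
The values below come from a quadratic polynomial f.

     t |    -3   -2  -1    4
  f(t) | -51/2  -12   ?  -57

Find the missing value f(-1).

The 3 known points determine the degree-2 polynomial uniquely.
Write f(t) = at^2 + bt + c. Substituting each data point gives a linear system:
  9a - 3b + c = -51/2
  4a - 2b + c = -12
  16a + 4b + c = -57
Solving the system yields a = -3, b = -3/2, c = -3.
So f(t) = -3t^2 - (3/2)t - 3.
Then f(-1) = -9/2.

-9/2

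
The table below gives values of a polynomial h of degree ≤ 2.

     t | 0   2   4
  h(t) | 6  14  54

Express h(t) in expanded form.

Using the Lagrange interpolation formula with nodes 0, 2, 4:
  L_0(t) = (t - 2)(t - 4) / 8
  L_1(t) = t(t - 4) / -4
  L_2(t) = t(t - 2) / 8
Then h(t) = 6·L_0(t) + 14·L_1(t) + 54·L_2(t).
Expanding and collecting terms gives h(t) = 4t^2 - 4t + 6.
Check: h(4) = 54. ✓

h(t) = 4t^2 - 4t + 6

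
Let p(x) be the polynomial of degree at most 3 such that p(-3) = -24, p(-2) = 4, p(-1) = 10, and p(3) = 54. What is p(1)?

Using the Lagrange interpolation formula with nodes -3, -2, -1, 3:
  L_0(x) = (x + 2)(x + 1)(x - 3) / -12
  L_1(x) = (x + 3)(x + 1)(x - 3) / 5
  L_2(x) = (x + 3)(x + 2)(x - 3) / -8
  L_3(x) = (x + 3)(x + 2)(x + 1) / 120
Then p(x) = -24·L_0(x) + 4·L_1(x) + 10·L_2(x) + 54·L_3(x).
Expanding and collecting terms gives p(x) = 2x^3 + x^2 - 5x + 6.
Evaluating at x = 1: p(1) = 4.

4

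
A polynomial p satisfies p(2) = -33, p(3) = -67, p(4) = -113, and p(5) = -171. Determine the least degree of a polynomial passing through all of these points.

2

Forward differences of the values at x = 2, 3, 4, 5:
  p  : -33  -67  -113  -171
  Δ  : -34  -46  -58
  Δ^2: -12  -12
  Δ^3: 0
The second differences are constant (-12) and nonzero, while all higher differences vanish, so the minimal degree is 2.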